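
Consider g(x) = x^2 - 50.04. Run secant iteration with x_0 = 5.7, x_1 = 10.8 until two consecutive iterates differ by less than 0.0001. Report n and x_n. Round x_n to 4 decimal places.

g(5.7) = -17.550000, g(10.8) = 66.600000
x_2 = 10.800000 − 66.600000·(5.100000)/(84.150000) = 6.763636;  |Δ| = 4.036364
g(6.763636) = -4.293223
x_3 = 6.763636 − (-4.293223)·(-4.036364)/(-70.893223) = 7.008075;  |Δ| = 0.244438
g(7.008075) = -0.926891
x_4 = 7.008075 − (-0.926891)·(0.244438)/(3.366332) = 7.075379;  |Δ| = 0.067304
g(7.075379) = 0.020981
x_5 = 7.075379 − 0.020981·(0.067304)/(0.947873) = 7.073889;  |Δ| = 0.001490
g(7.073889) = -0.000098
x_6 = 7.073889 − (-0.000098)·(-0.001490)/(-0.021080) = 7.073896;  |Δ| = 0.000007
|x_6 − x_5| = 0.000007 < 0.0001

n = 6, x_n = 7.0739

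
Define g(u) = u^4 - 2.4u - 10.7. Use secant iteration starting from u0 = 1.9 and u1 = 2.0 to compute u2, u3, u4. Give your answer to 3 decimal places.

g(1.9) = -2.22790, g(2.0) = 0.50000
u2 = 2.00000 − 0.50000·(2.00000 − 1.90000) / (0.50000 − (-2.22790)) = 2.00000 − (0.05000)/(2.72790) = 1.98167
g(1.98167) = -0.03453
u3 = 1.98167 − (-0.03453)·(1.98167 − 2.00000) / (-0.03453 − 0.50000) = 1.98167 − (0.00063)/(-0.53453) = 1.98285
g(1.98285) = -0.00048
u4 = 1.98285 − (-0.00048)·(1.98285 − 1.98167) / (-0.00048 − (-0.03453)) = 1.98285 − (0.00000)/(0.03405) = 1.98287

1.982, 1.983, 1.983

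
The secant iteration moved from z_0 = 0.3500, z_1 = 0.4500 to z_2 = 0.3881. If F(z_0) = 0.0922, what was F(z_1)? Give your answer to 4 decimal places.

-0.1498

The secant line through (0.3500, 0.0922) and (0.4500, F(z_1)) crosses zero at z_2 = 0.3881.
So (0.3500, 0.0922), (0.4500, F(z_1)), (0.3881, 0) are collinear:
F(z_1) = 0.0922 · (0.4500 − 0.3881) / (0.3500 − 0.3881) = 0.0922 · (0.061900)/(-0.038100) = -0.149795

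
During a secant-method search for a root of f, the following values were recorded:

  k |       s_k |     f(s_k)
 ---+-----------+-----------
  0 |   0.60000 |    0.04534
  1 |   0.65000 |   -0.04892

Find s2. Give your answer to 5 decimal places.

s2 = 0.65000 − (-0.04892)·(0.65000 − 0.60000) / (-0.04892 − 0.04534)
   = 0.65000 − (-0.0024460)/(-0.0942600) = 0.6240505

0.62405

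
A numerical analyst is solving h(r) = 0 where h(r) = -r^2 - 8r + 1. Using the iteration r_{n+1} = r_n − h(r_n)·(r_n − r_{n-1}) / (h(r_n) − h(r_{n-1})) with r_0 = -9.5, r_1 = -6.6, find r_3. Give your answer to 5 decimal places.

h(-9.5) = -13.2500000, h(-6.6) = 10.2400000
r_2 = -6.6000000 − 10.2400000·(-6.6000000 − (-9.5000000)) / (10.2400000 − (-13.2500000)) = -6.6000000 − (29.6960000)/(23.4900000) = -7.8641975
h(-7.8641975) = 2.0679774
r_3 = -7.8641975 − 2.0679774·(-7.8641975 − (-6.6000000)) / (2.0679774 − 10.2400000) = -7.8641975 − (-2.6143320)/(-8.1720226) = -8.1841100

-8.18411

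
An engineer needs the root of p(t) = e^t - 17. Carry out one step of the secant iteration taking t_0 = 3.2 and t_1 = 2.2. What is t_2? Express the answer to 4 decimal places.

2.7143

p(3.2) = 7.532530, p(2.2) = -7.974987
t_2 = 2.200000 − (-7.974987)·(2.200000 − 3.200000) / (-7.974987 − 7.532530) = 2.200000 − (7.974987)/(-15.507517) = 2.714266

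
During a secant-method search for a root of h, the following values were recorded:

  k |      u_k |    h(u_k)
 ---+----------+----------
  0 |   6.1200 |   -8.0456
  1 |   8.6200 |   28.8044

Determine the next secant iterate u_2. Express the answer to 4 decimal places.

6.6658

u_2 = 8.6200 − 28.8044·(8.6200 − 6.1200) / (28.8044 − (-8.0456))
   = 8.6200 − (72.011000)/(36.850000) = 6.665834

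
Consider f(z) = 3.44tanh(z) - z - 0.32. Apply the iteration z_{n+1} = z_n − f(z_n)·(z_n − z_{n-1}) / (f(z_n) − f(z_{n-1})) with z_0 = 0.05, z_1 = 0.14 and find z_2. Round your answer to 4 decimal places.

0.1323

f(0.05) = -0.198143, f(0.14) = 0.018478
z_2 = 0.140000 − 0.018478·(0.140000 − 0.050000) / (0.018478 − (-0.198143)) = 0.140000 − (0.001663)/(0.216621) = 0.132323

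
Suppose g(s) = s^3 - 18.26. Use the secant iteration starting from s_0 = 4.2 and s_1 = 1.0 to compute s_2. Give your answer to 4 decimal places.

1.7557

g(4.2) = 55.828000, g(1.0) = -17.260000
s_2 = 1.000000 − (-17.260000)·(1.000000 − 4.200000) / (-17.260000 − 55.828000) = 1.000000 − (55.232000)/(-73.088000) = 1.755692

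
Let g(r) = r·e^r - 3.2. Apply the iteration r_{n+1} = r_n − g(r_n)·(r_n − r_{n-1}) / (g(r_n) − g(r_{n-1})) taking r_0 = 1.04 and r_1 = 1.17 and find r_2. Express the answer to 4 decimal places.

g(1.04) = -0.257614, g(1.17) = 0.569731
r_2 = 1.170000 − 0.569731·(1.170000 − 1.040000) / (0.569731 − (-0.257614)) = 1.170000 − (0.074065)/(0.827346) = 1.080479

1.0805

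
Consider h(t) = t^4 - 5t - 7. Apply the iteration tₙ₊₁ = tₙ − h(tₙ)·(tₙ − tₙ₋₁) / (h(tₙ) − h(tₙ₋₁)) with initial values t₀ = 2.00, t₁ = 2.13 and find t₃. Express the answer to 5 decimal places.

2.03566

h(2.00) = -1.0000000, h(2.13) = 2.9334616
t₂ = 2.1300000 − 2.9334616·(2.1300000 − 2.0000000) / (2.9334616 − (-1.0000000)) = 2.1300000 − (0.3813500)/(3.9334616) = 2.0330498
h(2.0330498) = -0.0811513
t₃ = 2.0330498 − (-0.0811513)·(2.0330498 − 2.1300000) / (-0.0811513 − 2.9334616) = 2.0330498 − (0.0078676)/(-3.0146129) = 2.0356596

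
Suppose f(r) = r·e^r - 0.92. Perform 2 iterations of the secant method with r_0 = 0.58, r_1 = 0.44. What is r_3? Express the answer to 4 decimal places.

0.5378

f(0.58) = 0.115902, f(0.44) = -0.236809
r_2 = 0.440000 − (-0.236809)·(0.440000 − 0.580000) / (-0.236809 − 0.115902) = 0.440000 − (0.033153)/(-0.352711) = 0.533995
f(0.533995) = -0.009146
r_3 = 0.533995 − (-0.009146)·(0.533995 − 0.440000) / (-0.009146 − (-0.236809)) = 0.533995 − (-0.000860)/(0.227663) = 0.537772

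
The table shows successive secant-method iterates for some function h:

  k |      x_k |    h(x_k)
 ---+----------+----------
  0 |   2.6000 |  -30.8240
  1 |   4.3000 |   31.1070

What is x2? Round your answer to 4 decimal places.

3.4461

x2 = 4.3000 − 31.1070·(4.3000 − 2.6000) / (31.1070 − (-30.8240))
   = 4.3000 − (52.881900)/(61.931000) = 3.446116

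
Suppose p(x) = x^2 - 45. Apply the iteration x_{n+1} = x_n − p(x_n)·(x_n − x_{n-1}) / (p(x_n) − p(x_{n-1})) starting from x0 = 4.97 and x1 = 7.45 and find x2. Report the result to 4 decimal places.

p(4.97) = -20.299100, p(7.45) = 10.502500
x2 = 7.450000 − 10.502500·(7.450000 − 4.970000) / (10.502500 − (-20.299100)) = 7.450000 − (26.046200)/(30.801600) = 6.604388

6.6044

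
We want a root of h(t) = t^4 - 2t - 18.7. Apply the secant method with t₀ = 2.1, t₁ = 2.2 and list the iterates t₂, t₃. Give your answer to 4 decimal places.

h(2.1) = -3.451900, h(2.2) = 0.325600
t₂ = 2.200000 − 0.325600·(2.200000 − 2.100000) / (0.325600 − (-3.451900)) = 2.200000 − (0.032560)/(3.777500) = 2.191381
h(2.191381) = -0.022129
t₃ = 2.191381 − (-0.022129)·(2.191381 − 2.200000) / (-0.022129 − 0.325600) = 2.191381 − (0.000191)/(-0.347729) = 2.191929

2.1914, 2.1919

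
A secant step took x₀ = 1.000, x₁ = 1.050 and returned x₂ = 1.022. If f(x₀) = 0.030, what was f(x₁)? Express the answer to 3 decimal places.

-0.038

The secant line through (1.000, 0.030) and (1.050, f(x₁)) crosses zero at x₂ = 1.022.
So (1.000, 0.030), (1.050, f(x₁)), (1.022, 0) are collinear:
f(x₁) = 0.030 · (1.050 − 1.022) / (1.000 − 1.022) = 0.030 · (0.02800)/(-0.02200) = -0.03818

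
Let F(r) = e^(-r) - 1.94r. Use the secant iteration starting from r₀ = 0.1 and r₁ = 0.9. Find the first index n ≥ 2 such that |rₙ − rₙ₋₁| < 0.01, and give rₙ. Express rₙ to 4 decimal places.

F(0.1) = 0.710837, F(0.9) = -1.339430
r₂ = 0.900000 − (-1.339430)·(0.800000)/(-2.050268) = 0.377364;  |Δ| = 0.522636
F(0.377364) = -0.046419
r₃ = 0.377364 − (-0.046419)·(-0.522636)/(1.293011) = 0.358601;  |Δ| = 0.018763
F(0.358601) = 0.002967
r₄ = 0.358601 − 0.002967·(-0.018763)/(0.049386) = 0.359728;  |Δ| = 0.001127
|r₄ − r₃| = 0.001127 < 0.01

n = 4, rₙ = 0.3597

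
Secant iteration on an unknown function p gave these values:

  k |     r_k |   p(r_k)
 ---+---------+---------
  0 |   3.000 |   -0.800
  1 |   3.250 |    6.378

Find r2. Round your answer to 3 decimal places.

r2 = 3.250 − 6.378·(3.250 − 3.000) / (6.378 − (-0.800))
   = 3.250 − (1.59450)/(7.17800) = 3.02786

3.028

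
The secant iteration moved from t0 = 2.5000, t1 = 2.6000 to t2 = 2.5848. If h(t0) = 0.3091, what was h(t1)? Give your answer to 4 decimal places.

The secant line through (2.5000, 0.3091) and (2.6000, h(t1)) crosses zero at t2 = 2.5848.
So (2.5000, 0.3091), (2.6000, h(t1)), (2.5848, 0) are collinear:
h(t1) = 0.3091 · (2.6000 − 2.5848) / (2.5000 − 2.5848) = 0.3091 · (0.015200)/(-0.084800) = -0.055405

-0.0554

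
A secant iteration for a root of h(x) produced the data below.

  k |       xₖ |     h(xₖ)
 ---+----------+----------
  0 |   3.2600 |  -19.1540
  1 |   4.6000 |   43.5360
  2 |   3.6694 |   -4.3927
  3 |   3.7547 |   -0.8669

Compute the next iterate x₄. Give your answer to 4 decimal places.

3.7757

x₄ = 3.7547 − (-0.8669)·(3.7547 − 3.6694) / (-0.8669 − (-4.3927))
   = 3.7547 − (-0.073947)/(3.525800) = 3.775673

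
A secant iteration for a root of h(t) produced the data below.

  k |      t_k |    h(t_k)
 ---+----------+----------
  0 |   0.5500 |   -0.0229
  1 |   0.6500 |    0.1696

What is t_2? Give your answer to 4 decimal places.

0.5619

t_2 = 0.6500 − 0.1696·(0.6500 − 0.5500) / (0.1696 − (-0.0229))
   = 0.6500 − (0.016960)/(0.192500) = 0.561896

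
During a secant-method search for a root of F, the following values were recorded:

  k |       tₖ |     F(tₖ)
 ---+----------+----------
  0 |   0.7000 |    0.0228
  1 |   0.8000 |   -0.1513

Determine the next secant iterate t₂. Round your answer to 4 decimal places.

t₂ = 0.8000 − (-0.1513)·(0.8000 − 0.7000) / (-0.1513 − 0.0228)
   = 0.8000 − (-0.015130)/(-0.174100) = 0.713096

0.7131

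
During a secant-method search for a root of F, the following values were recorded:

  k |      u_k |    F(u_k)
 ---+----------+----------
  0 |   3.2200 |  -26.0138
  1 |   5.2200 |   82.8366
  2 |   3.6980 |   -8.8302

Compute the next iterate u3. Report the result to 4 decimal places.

3.8446

u3 = 3.6980 − (-8.8302)·(3.6980 − 5.2200) / (-8.8302 − 82.8366)
   = 3.6980 − (13.439564)/(-91.666800) = 3.844613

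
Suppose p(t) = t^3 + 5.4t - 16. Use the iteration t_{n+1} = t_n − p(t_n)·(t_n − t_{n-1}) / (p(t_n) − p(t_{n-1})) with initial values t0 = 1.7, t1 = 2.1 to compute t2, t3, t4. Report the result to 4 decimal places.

1.8172, 1.8282, 1.8293

p(1.7) = -1.907000, p(2.1) = 4.601000
t2 = 2.100000 − 4.601000·(2.100000 − 1.700000) / (4.601000 − (-1.907000)) = 2.100000 − (1.840400)/(6.508000) = 1.817210
p(1.817210) = -0.186187
t3 = 1.817210 − (-0.186187)·(1.817210 − 2.100000) / (-0.186187 − 4.601000) = 1.817210 − (0.052652)/(-4.787187) = 1.828208
p(1.828208) = -0.017175
t4 = 1.828208 − (-0.017175)·(1.828208 − 1.817210) / (-0.017175 − (-0.186187)) = 1.828208 − (-0.000189)/(0.169012) = 1.829326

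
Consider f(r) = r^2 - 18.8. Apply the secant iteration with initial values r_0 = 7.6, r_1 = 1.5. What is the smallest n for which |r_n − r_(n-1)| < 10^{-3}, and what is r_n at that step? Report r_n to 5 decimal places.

n = 7, r_n = 4.33590

f(7.6) = 38.9600000, f(1.5) = -16.5500000
r_2 = 1.5000000 − (-16.5500000)·(-6.1000000)/(-55.5100000) = 3.3186813;  |Δ| = 1.8186813
f(3.3186813) = -7.7863543
r_3 = 3.3186813 − (-7.7863543)·(1.8186813)/(8.7636457) = 4.9345496;  |Δ| = 1.6158683
f(4.9345496) = 5.5497798
r_4 = 4.9345496 − 5.5497798·(1.6158683)/(13.3361341) = 4.2621124;  |Δ| = 0.6724372
f(4.2621124) = -0.6343982
r_5 = 4.2621124 − (-0.6343982)·(-0.6724372)/(-6.1841779) = 4.3310937;  |Δ| = 0.0689814
f(4.3310937) = -0.0416272
r_6 = 4.3310937 − (-0.0416272)·(0.0689814)/(0.5927710) = 4.3359379;  |Δ| = 0.0048442
f(4.3359379) = 0.0003576
r_7 = 4.3359379 − 0.0003576·(0.0048442)/(0.0419848) = 4.3358967;  |Δ| = 0.0000413
|r_7 − r_6| = 0.0000413 < 10^{-3}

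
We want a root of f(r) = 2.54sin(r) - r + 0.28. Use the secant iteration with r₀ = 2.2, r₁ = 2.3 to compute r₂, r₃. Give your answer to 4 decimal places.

2.2515, 2.2524

f(2.2) = 0.133581, f(2.3) = -0.125909
r₂ = 2.300000 − (-0.125909)·(2.300000 − 2.200000) / (-0.125909 − 0.133581) = 2.300000 − (-0.012591)/(-0.259490) = 2.251478
f(2.251478) = 0.002467
r₃ = 2.251478 − 0.002467·(2.251478 − 2.300000) / (0.002467 − (-0.125909)) = 2.251478 − (-0.000120)/(0.128375) = 2.252411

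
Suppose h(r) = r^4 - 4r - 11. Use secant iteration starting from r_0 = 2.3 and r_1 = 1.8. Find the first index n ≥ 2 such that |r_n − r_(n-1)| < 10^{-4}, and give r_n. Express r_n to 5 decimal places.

h(2.3) = 7.7841000, h(1.8) = -7.7024000
r_2 = 1.8000000 − (-7.7024000)·(-0.5000000)/(-15.4865000) = 2.0486811;  |Δ| = 0.2486811
h(2.0486811) = -1.5791240
r_3 = 2.0486811 − (-1.5791240)·(0.2486811)/(6.1232760) = 2.1128132;  |Δ| = 0.0641321
h(2.1128132) = 0.4758602
r_4 = 2.1128132 − 0.4758602·(0.0641321)/(2.0549842) = 2.0979625;  |Δ| = 0.0148507
h(2.0979625) = -0.0191174
r_5 = 2.0979625 − (-0.0191174)·(-0.0148507)/(-0.4949776) = 2.0985361;  |Δ| = 0.0005736
h(2.0985361) = -0.0002173
r_6 = 2.0985361 − (-0.0002173)·(0.0005736)/(0.0189001) = 2.0985427;  |Δ| = 0.0000066
|r_6 − r_5| = 0.0000066 < 10^{-4}

n = 6, r_n = 2.09854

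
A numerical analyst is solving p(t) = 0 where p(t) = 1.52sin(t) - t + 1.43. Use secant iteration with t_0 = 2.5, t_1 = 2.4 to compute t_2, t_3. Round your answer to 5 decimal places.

p(2.5) = -0.1603223, p(2.4) = 0.0567040
t_2 = 2.4000000 − 0.0567040·(2.4000000 − 2.5000000) / (0.0567040 − (-0.1603223)) = 2.4000000 − (-0.0056704)/(0.2170264) = 2.4261277
p(2.4261277) = 0.0009443
t_3 = 2.4261277 − 0.0009443·(2.4261277 − 2.4000000) / (0.0009443 − 0.0567040) = 2.4261277 − (0.0000247)/(-0.0557598) = 2.4265702

2.42613, 2.42657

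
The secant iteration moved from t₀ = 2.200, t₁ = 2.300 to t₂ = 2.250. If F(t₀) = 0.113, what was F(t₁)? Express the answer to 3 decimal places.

The secant line through (2.200, 0.113) and (2.300, F(t₁)) crosses zero at t₂ = 2.250.
So (2.200, 0.113), (2.300, F(t₁)), (2.250, 0) are collinear:
F(t₁) = 0.113 · (2.300 − 2.250) / (2.200 − 2.250) = 0.113 · (0.05000)/(-0.05000) = -0.11300

-0.113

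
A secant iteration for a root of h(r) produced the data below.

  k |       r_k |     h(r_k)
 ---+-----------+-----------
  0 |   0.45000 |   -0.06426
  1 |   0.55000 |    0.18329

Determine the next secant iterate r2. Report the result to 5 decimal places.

r2 = 0.55000 − 0.18329·(0.55000 − 0.45000) / (0.18329 − (-0.06426))
   = 0.55000 − (0.0183290)/(0.2475500) = 0.4759584

0.47596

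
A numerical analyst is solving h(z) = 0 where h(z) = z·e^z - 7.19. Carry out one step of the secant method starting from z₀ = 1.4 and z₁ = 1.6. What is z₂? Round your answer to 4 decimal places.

1.5346

h(1.4) = -1.512720, h(1.6) = 0.734852
z₂ = 1.600000 − 0.734852·(1.600000 − 1.400000) / (0.734852 − (-1.512720)) = 1.600000 − (0.146970)/(2.247572) = 1.534609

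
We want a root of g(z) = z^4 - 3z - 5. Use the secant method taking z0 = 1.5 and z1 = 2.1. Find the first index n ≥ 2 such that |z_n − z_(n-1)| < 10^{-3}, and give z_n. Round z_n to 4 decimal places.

g(1.5) = -4.437500, g(2.1) = 8.148100
z2 = 2.100000 − 8.148100·(0.600000)/(12.585600) = 1.711551;  |Δ| = 0.388449
g(1.711551) = -1.553224
z3 = 1.711551 − (-1.553224)·(-0.388449)/(-9.701324) = 1.773744;  |Δ| = 0.062192
g(1.773744) = -0.422868
z4 = 1.773744 − (-0.422868)·(0.062192)/(1.130356) = 1.797010;  |Δ| = 0.023266
g(1.797010) = 0.036990
z5 = 1.797010 − 0.036990·(0.023266)/(0.459858) = 1.795138;  |Δ| = 0.001871
g(1.795138) = -0.000769
z6 = 1.795138 − (-0.000769)·(-0.001871)/(-0.037758) = 1.795176;  |Δ| = 0.000038
|z6 − z5| = 0.000038 < 10^{-3}

n = 6, z_n = 1.7952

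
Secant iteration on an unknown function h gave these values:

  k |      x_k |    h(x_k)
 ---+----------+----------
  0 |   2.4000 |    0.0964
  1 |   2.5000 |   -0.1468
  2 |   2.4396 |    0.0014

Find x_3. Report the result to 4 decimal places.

2.4402

x_3 = 2.4396 − 0.0014·(2.4396 − 2.5000) / (0.0014 − (-0.1468))
   = 2.4396 − (-0.000085)/(0.148200) = 2.440171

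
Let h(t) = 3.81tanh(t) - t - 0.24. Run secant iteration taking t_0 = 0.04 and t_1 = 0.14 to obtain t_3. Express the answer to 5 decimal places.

0.08569

h(0.04) = -0.1276812, h(0.14) = 0.1499422
t_2 = 0.1400000 − 0.1499422·(0.1400000 − 0.0400000) / (0.1499422 − (-0.1276812)) = 0.1400000 − (0.0149942)/(0.2776235) = 0.0859908
h(0.0859908) = 0.0008290
t_3 = 0.0859908 − 0.0008290·(0.0859908 − 0.1400000) / (0.0008290 − 0.1499422) = 0.0859908 − (-0.0000448)/(-0.1491132) = 0.0856905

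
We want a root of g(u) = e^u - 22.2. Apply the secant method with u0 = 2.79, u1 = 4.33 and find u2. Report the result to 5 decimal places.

g(2.79) = -5.9189802, g(4.33) = 53.7442866
u2 = 4.3300000 − 53.7442866·(4.3300000 − 2.7900000) / (53.7442866 − (-5.9189802)) = 4.3300000 − (82.7662013)/(59.6632668) = 2.9427779

2.94278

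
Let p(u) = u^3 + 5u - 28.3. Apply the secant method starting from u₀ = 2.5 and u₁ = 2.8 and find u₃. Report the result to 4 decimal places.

2.5073

p(2.5) = -0.175000, p(2.8) = 7.652000
u₂ = 2.800000 − 7.652000·(2.800000 − 2.500000) / (7.652000 − (-0.175000)) = 2.800000 − (2.295600)/(7.827000) = 2.506708
p(2.506708) = -0.015358
u₃ = 2.506708 − (-0.015358)·(2.506708 − 2.800000) / (-0.015358 − 7.652000) = 2.506708 − (0.004504)/(-7.667358) = 2.507295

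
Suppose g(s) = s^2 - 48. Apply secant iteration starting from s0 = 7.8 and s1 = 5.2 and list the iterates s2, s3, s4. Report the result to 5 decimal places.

g(7.8) = 12.8400000, g(5.2) = -20.9600000
s2 = 5.2000000 − (-20.9600000)·(5.2000000 − 7.8000000) / (-20.9600000 − 12.8400000) = 5.2000000 − (54.4960000)/(-33.8000000) = 6.8123077
g(6.8123077) = -1.5924639
s3 = 6.8123077 − (-1.5924639)·(6.8123077 − 5.2000000) / (-1.5924639 − (-20.9600000)) = 6.8123077 − (-2.5675418)/(19.3675361) = 6.9448770
g(6.9448770) = 0.2313172
s4 = 6.9448770 − 0.2313172·(6.9448770 − 6.8123077) / (0.2313172 − (-1.5924639)) = 6.9448770 − (0.0306656)/(1.8237811) = 6.9280628

6.81231, 6.94488, 6.92806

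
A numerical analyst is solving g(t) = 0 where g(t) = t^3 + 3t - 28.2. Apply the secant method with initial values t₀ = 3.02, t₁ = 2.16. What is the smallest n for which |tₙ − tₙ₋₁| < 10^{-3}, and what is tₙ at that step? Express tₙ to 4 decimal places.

n = 5, tₙ = 2.7167

g(3.02) = 8.403608, g(2.16) = -11.642304
t₂ = 2.160000 − (-11.642304)·(-0.860000)/(-20.045912) = 2.659472;  |Δ| = 0.499472
g(2.659472) = -1.411682
t₃ = 2.659472 − (-1.411682)·(0.499472)/(10.230622) = 2.728393;  |Δ| = 0.068920
g(2.728393) = 0.295678
t₄ = 2.728393 − 0.295678·(0.068920)/(1.707360) = 2.716457;  |Δ| = 0.011935
g(2.716457) = -0.005512
t₅ = 2.716457 − (-0.005512)·(-0.011935)/(-0.301190) = 2.716676;  |Δ| = 0.000218
|t₅ − t₄| = 0.000218 < 10^{-3}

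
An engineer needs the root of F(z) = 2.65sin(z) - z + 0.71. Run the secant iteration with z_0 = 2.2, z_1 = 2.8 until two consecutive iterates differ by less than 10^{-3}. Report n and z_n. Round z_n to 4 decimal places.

F(2.2) = 0.652515, F(2.8) = -1.202281
z_2 = 2.800000 − (-1.202281)·(0.600000)/(-1.854797) = 2.411079;  |Δ| = 0.388921
F(2.411079) = 0.067139
z_3 = 2.411079 − 0.067139·(-0.388921)/(1.269420) = 2.431649;  |Δ| = 0.020570
F(2.431649) = 0.005597
z_4 = 2.431649 − 0.005597·(0.020570)/(-0.061542) = 2.433520;  |Δ| = 0.001871
F(2.433520) = -0.000037
z_5 = 2.433520 − (-0.000037)·(0.001871)/(-0.005634) = 2.433508;  |Δ| = 0.000012
|z_5 − z_4| = 0.000012 < 10^{-3}

n = 5, z_n = 2.4335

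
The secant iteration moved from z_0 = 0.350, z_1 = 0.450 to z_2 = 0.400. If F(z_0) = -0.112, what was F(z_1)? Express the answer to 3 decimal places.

The secant line through (0.350, -0.112) and (0.450, F(z_1)) crosses zero at z_2 = 0.400.
So (0.350, -0.112), (0.450, F(z_1)), (0.400, 0) are collinear:
F(z_1) = -0.112 · (0.450 − 0.400) / (0.350 − 0.400) = -0.112 · (0.05000)/(-0.05000) = 0.11200

0.112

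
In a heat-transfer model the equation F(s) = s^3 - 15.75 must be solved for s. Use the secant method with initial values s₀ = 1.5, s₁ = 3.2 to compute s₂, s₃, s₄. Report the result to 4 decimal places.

2.2157, 2.4348, 2.5159

F(1.5) = -12.375000, F(3.2) = 17.018000
s₂ = 3.200000 − 17.018000·(3.200000 − 1.500000) / (17.018000 − (-12.375000)) = 3.200000 − (28.930600)/(29.393000) = 2.215732
F(2.215732) = -4.871939
s₃ = 2.215732 − (-4.871939)·(2.215732 − 3.200000) / (-4.871939 − 17.018000) = 2.215732 − (4.795296)/(-21.889939) = 2.434796
F(2.434796) = -1.315974
s₄ = 2.434796 − (-1.315974)·(2.434796 − 2.215732) / (-1.315974 − (-4.871939)) = 2.434796 − (-0.288282)/(3.555966) = 2.515866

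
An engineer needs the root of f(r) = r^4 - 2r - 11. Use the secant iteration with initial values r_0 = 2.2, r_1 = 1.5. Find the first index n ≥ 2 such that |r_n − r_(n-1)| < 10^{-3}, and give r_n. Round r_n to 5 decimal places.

f(2.2) = 8.0256000, f(1.5) = -8.9375000
r_2 = 1.5000000 − (-8.9375000)·(-0.7000000)/(-16.9631000) = 1.8688153;  |Δ| = 0.3688153
f(1.8688153) = -2.5402807
r_3 = 1.8688153 − (-2.5402807)·(0.3688153)/(6.3972193) = 2.0152686;  |Δ| = 0.1464534
f(2.0152686) = 1.4636820
r_4 = 2.0152686 − 1.4636820·(0.1464534)/(4.0039627) = 1.9617314;  |Δ| = 0.0535372
f(1.9617314) = -0.1133576
r_5 = 1.9617314 − (-0.1133576)·(-0.0535372)/(-1.5770396) = 1.9655796;  |Δ| = 0.0038483
f(1.9655796) = -0.0045019
r_6 = 1.9655796 − (-0.0045019)·(0.0038483)/(0.1088557) = 1.9657388;  |Δ| = 0.0001592
|r_6 − r_5| = 0.0001592 < 10^{-3}

n = 6, r_n = 1.96574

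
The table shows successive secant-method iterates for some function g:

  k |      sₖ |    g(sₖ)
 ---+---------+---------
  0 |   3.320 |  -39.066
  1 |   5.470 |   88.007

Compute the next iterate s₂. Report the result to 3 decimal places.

s₂ = 5.470 − 88.007·(5.470 − 3.320) / (88.007 − (-39.066))
   = 5.470 − (189.21505)/(127.07300) = 3.98097

3.981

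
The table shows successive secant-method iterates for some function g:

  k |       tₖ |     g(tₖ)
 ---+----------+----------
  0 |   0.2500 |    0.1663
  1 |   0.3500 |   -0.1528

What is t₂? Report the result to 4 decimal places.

t₂ = 0.3500 − (-0.1528)·(0.3500 − 0.2500) / (-0.1528 − 0.1663)
   = 0.3500 − (-0.015280)/(-0.319100) = 0.302115

0.3021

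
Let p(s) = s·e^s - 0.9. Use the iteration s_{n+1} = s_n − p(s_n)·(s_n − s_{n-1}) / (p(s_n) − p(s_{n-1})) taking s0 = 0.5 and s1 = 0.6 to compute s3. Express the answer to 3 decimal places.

p(0.5) = -0.07564, p(0.6) = 0.19327
s2 = 0.60000 − 0.19327·(0.60000 − 0.50000) / (0.19327 − (-0.07564)) = 0.60000 − (0.01933)/(0.26891) = 0.52813
p(0.52813) = -0.00442
s3 = 0.52813 − (-0.00442)·(0.52813 − 0.60000) / (-0.00442 − 0.19327) = 0.52813 − (0.00032)/(-0.19770) = 0.52974

0.530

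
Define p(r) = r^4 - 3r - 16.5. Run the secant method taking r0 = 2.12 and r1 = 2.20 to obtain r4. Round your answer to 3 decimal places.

2.192

p(2.12) = -2.66037, p(2.20) = 0.32560
r2 = 2.20000 − 0.32560·(2.20000 − 2.12000) / (0.32560 − (-2.66037)) = 2.20000 − (0.02605)/(2.98597) = 2.19128
p(2.19128) = -0.01758
r3 = 2.19128 − (-0.01758)·(2.19128 − 2.20000) / (-0.01758 − 0.32560) = 2.19128 − (0.00015)/(-0.34318) = 2.19172
p(2.19172) = -0.00011
r4 = 2.19172 − (-0.00011)·(2.19172 − 2.19128) / (-0.00011 − (-0.01758)) = 2.19172 − (0.00000)/(0.01747) = 2.19173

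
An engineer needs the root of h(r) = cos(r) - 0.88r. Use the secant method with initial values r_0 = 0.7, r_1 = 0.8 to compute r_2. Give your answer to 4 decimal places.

0.7953

h(0.7) = 0.148842, h(0.8) = -0.007293
r_2 = 0.800000 − (-0.007293)·(0.800000 − 0.700000) / (-0.007293 − 0.148842) = 0.800000 − (-0.000729)/(-0.156135) = 0.795329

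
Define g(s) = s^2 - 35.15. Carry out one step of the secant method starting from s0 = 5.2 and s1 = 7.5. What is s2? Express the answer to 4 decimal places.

g(5.2) = -8.110000, g(7.5) = 21.100000
s2 = 7.500000 − 21.100000·(7.500000 − 5.200000) / (21.100000 − (-8.110000)) = 7.500000 − (48.530000)/(29.210000) = 5.838583

5.8386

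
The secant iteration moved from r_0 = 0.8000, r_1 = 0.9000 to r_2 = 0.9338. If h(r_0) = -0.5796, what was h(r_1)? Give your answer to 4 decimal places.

The secant line through (0.8000, -0.5796) and (0.9000, h(r_1)) crosses zero at r_2 = 0.9338.
So (0.8000, -0.5796), (0.9000, h(r_1)), (0.9338, 0) are collinear:
h(r_1) = -0.5796 · (0.9000 − 0.9338) / (0.8000 − 0.9338) = -0.5796 · (-0.033800)/(-0.133800) = -0.146416

-0.1464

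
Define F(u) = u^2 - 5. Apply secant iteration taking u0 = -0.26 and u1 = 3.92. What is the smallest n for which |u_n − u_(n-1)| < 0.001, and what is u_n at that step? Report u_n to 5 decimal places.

F(-0.26) = -4.9324000, F(3.92) = 10.3664000
u2 = 3.9200000 − 10.3664000·(4.1800000)/(15.2988000) = 1.0876503;  |Δ| = 2.8323497
F(1.0876503) = -3.8170169
u3 = 1.0876503 − (-3.8170169)·(-2.8323497)/(-14.1834169) = 1.8498874;  |Δ| = 0.7622371
F(1.8498874) = -1.5779167
u4 = 1.8498874 − (-1.5779167)·(0.7622371)/(2.2391002) = 2.3870436;  |Δ| = 0.5371562
F(2.3870436) = 0.6979772
u5 = 2.3870436 − 0.6979772·(0.5371562)/(2.2758939) = 2.2223071;  |Δ| = 0.1647365
F(2.2223071) = -0.0613511
u6 = 2.2223071 − (-0.0613511)·(-0.1647365)/(-0.7593284) = 2.2356173;  |Δ| = 0.0133101
F(2.2356173) = -0.0020155
u7 = 2.2356173 − (-0.0020155)·(0.0133101)/(0.0593356) = 2.2360694;  |Δ| = 0.0004521
|u7 − u6| = 0.0004521 < 0.001

n = 7, u_n = 2.23607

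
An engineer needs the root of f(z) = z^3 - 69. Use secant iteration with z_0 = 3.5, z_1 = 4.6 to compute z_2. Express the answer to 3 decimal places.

f(3.5) = -26.12500, f(4.6) = 28.33600
z_2 = 4.60000 − 28.33600·(4.60000 − 3.50000) / (28.33600 − (-26.12500)) = 4.60000 − (31.16960)/(54.46100) = 4.02767

4.028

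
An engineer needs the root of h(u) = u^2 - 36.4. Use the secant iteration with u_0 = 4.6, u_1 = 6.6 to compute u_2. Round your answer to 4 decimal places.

5.9607

h(4.6) = -15.240000, h(6.6) = 7.160000
u_2 = 6.600000 − 7.160000·(6.600000 − 4.600000) / (7.160000 − (-15.240000)) = 6.600000 − (14.320000)/(22.400000) = 5.960714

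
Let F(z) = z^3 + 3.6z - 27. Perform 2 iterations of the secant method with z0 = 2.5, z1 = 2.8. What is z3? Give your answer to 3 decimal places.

2.602

F(2.5) = -2.37500, F(2.8) = 5.03200
z2 = 2.80000 − 5.03200·(2.80000 − 2.50000) / (5.03200 − (-2.37500)) = 2.80000 − (1.50960)/(7.40700) = 2.59619
F(2.59619) = -0.15480
z3 = 2.59619 − (-0.15480)·(2.59619 − 2.80000) / (-0.15480 − 5.03200) = 2.59619 − (0.03155)/(-5.18680) = 2.60228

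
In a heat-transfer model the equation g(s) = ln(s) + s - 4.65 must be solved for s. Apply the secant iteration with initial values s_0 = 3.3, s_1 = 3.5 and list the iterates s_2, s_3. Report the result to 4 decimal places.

g(3.3) = -0.156078, g(3.5) = 0.102763
s_2 = 3.500000 − 0.102763·(3.500000 − 3.300000) / (0.102763 − (-0.156078)) = 3.500000 − (0.020553)/(0.258841) = 3.420597
g(3.420597) = 0.000413
s_3 = 3.420597 − 0.000413·(3.420597 − 3.500000) / (0.000413 − 0.102763) = 3.420597 − (-0.000033)/(-0.102350) = 3.420277

3.4206, 3.4203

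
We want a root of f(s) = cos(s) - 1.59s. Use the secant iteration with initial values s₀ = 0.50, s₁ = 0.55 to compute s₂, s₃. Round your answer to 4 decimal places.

f(0.50) = 0.082583, f(0.55) = -0.021975
s₂ = 0.550000 − (-0.021975)·(0.550000 − 0.500000) / (-0.021975 − 0.082583) = 0.550000 − (-0.001099)/(-0.104558) = 0.539491
f(0.539491) = 0.000179
s₃ = 0.539491 − 0.000179·(0.539491 − 0.550000) / (0.000179 − (-0.021975)) = 0.539491 − (-0.000002)/(0.022155) = 0.539576

0.5395, 0.5396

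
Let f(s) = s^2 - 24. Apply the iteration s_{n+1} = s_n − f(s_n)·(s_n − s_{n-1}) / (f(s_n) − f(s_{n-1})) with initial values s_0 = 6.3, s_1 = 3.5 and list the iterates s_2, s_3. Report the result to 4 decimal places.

f(6.3) = 15.690000, f(3.5) = -11.750000
s_2 = 3.500000 − (-11.750000)·(3.500000 − 6.300000) / (-11.750000 − 15.690000) = 3.500000 − (32.900000)/(-27.440000) = 4.698980
f(4.698980) = -1.919591
s_3 = 4.698980 − (-1.919591)·(4.698980 − 3.500000) / (-1.919591 − (-11.750000)) = 4.698980 − (-2.301550)/(9.830409) = 4.933105

4.6990, 4.9331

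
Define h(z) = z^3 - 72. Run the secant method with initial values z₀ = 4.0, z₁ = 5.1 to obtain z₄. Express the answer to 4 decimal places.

4.1602

h(4.0) = -8.000000, h(5.1) = 60.651000
z₂ = 5.100000 − 60.651000·(5.100000 − 4.000000) / (60.651000 − (-8.000000)) = 5.100000 − (66.716100)/(68.651000) = 4.128185
h(4.128185) = -1.647858
z₃ = 4.128185 − (-1.647858)·(4.128185 − 5.100000) / (-1.647858 − 60.651000) = 4.128185 − (1.601414)/(-62.298858) = 4.153890
h(4.153890) = -0.325453
z₄ = 4.153890 − (-0.325453)·(4.153890 − 4.128185) / (-0.325453 − (-1.647858)) = 4.153890 − (-0.008366)/(1.322405) = 4.160216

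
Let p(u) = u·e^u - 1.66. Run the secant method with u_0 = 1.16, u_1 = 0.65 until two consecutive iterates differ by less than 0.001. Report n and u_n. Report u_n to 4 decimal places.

n = 5, u_n = 0.7692

p(1.16) = 2.040323, p(0.65) = -0.414898
u_2 = 0.650000 − (-0.414898)·(-0.510000)/(-2.455221) = 0.736183;  |Δ| = 0.086183
p(0.736183) = -0.122886
u_3 = 0.736183 − (-0.122886)·(0.086183)/(0.292012) = 0.772451;  |Δ| = 0.036268
p(0.772451) = 0.012408
u_4 = 0.772451 − 0.012408·(0.036268)/(0.135294) = 0.769125;  |Δ| = 0.003326
p(0.769125) = -0.000323
u_5 = 0.769125 − (-0.000323)·(-0.003326)/(-0.012731) = 0.769209;  |Δ| = 0.000084
|u_5 − u_4| = 0.000084 < 0.001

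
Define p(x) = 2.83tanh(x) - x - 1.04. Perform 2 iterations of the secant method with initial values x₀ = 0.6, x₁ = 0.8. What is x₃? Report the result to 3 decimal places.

0.738

p(0.6) = -0.12015, p(0.8) = 0.03922
x₂ = 0.80000 − 0.03922·(0.80000 − 0.60000) / (0.03922 − (-0.12015)) = 0.80000 − (0.00784)/(0.15937) = 0.75078
p(0.75078) = 0.00801
x₃ = 0.75078 − 0.00801·(0.75078 − 0.80000) / (0.00801 − 0.03922) = 0.75078 − (-0.00039)/(-0.03122) = 0.73815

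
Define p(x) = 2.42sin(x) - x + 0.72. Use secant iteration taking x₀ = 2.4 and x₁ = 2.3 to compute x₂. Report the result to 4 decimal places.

2.3832

p(2.4) = -0.045379, p(2.3) = 0.224607
x₂ = 2.300000 − 0.224607·(2.300000 − 2.400000) / (0.224607 − (-0.045379)) = 2.300000 − (-0.022461)/(0.269986) = 2.383192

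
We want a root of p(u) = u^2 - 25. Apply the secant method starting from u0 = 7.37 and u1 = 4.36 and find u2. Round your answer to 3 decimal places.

4.871

p(7.37) = 29.31690, p(4.36) = -5.99040
u2 = 4.36000 − (-5.99040)·(4.36000 − 7.37000) / (-5.99040 − 29.31690) = 4.36000 − (18.03110)/(-35.30730) = 4.87069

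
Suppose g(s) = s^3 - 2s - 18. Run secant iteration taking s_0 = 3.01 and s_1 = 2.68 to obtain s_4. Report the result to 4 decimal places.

g(3.01) = 3.250901, g(2.68) = -4.111168
s_2 = 2.680000 − (-4.111168)·(2.680000 − 3.010000) / (-4.111168 − 3.250901) = 2.680000 − (1.356685)/(-7.362069) = 2.864280
g(2.864280) = -0.229710
s_3 = 2.864280 − (-0.229710)·(2.864280 − 2.680000) / (-0.229710 − (-4.111168)) = 2.864280 − (-0.042331)/(3.881458) = 2.875186
g(2.875186) = 0.017923
s_4 = 2.875186 − 0.017923·(2.875186 − 2.864280) / (0.017923 − (-0.229710)) = 2.875186 − (0.000195)/(0.247633) = 2.874397

2.8744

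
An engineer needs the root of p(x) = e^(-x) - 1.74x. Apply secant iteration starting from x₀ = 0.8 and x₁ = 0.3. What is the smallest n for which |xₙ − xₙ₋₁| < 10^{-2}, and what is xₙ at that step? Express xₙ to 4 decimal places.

p(0.8) = -0.942671, p(0.3) = 0.218818
x₂ = 0.300000 − 0.218818·(-0.500000)/(1.161489) = 0.394197;  |Δ| = 0.094197
p(0.394197) = -0.011682
x₃ = 0.394197 − (-0.011682)·(0.094197)/(-0.230500) = 0.389423;  |Δ| = 0.004774
|x₃ − x₂| = 0.004774 < 10^{-2}

n = 3, xₙ = 0.3894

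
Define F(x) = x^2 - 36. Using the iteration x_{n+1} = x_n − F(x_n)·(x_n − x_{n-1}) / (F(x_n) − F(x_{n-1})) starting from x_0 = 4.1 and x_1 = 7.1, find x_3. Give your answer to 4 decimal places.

F(4.1) = -19.190000, F(7.1) = 14.410000
x_2 = 7.100000 − 14.410000·(7.100000 − 4.100000) / (14.410000 − (-19.190000)) = 7.100000 − (43.230000)/(33.600000) = 5.813393
F(5.813393) = -2.204463
x_3 = 5.813393 − (-2.204463)·(5.813393 − 7.100000) / (-2.204463 − 14.410000) = 5.813393 − (2.836278)/(-16.614463) = 5.984104

5.9841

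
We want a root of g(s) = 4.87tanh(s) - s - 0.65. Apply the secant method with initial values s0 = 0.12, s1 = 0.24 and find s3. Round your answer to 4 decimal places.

g(0.12) = -0.188389, g(0.24) = 0.256864
s2 = 0.240000 − 0.256864·(0.240000 − 0.120000) / (0.256864 − (-0.188389)) = 0.240000 − (0.030824)/(0.445253) = 0.170773
g(0.170773) = 0.002899
s3 = 0.170773 − 0.002899·(0.170773 − 0.240000) / (0.002899 − 0.256864) = 0.170773 − (-0.000201)/(-0.253966) = 0.169983

0.1700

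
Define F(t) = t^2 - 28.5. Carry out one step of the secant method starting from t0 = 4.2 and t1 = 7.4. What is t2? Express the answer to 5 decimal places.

5.13621

F(4.2) = -10.8600000, F(7.4) = 26.2600000
t2 = 7.4000000 − 26.2600000·(7.4000000 − 4.2000000) / (26.2600000 − (-10.8600000)) = 7.4000000 − (84.0320000)/(37.1200000) = 5.1362069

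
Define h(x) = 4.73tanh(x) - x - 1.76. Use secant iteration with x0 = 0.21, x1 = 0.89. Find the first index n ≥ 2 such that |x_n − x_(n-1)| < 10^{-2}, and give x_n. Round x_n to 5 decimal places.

h(0.21) = -0.9910485, h(0.89) = 0.7148924
x2 = 0.8900000 − 0.7148924·(0.6800000)/(1.7059408) = 0.6050389;  |Δ| = 0.2849611
h(0.6050389) = 0.1921193
x3 = 0.6050389 − 0.1921193·(-0.2849611)/(-0.5227730) = 0.5003155;  |Δ| = 0.1047234
h(0.5003155) = -0.0733278
x4 = 0.5003155 − (-0.0733278)·(-0.1047234)/(-0.2654471) = 0.5292446;  |Δ| = 0.0289290
h(0.5292446) = 0.0038757
x5 = 0.5292446 − 0.0038757·(0.0289290)/(0.0772035) = 0.5277923;  |Δ| = 0.0014523
|x5 − x4| = 0.0014523 < 10^{-2}

n = 5, x_n = 0.52779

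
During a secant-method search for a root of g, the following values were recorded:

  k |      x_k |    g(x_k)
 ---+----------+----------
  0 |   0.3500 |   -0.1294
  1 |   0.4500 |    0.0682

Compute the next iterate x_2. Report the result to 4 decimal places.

0.4155

x_2 = 0.4500 − 0.0682·(0.4500 − 0.3500) / (0.0682 − (-0.1294))
   = 0.4500 − (0.006820)/(0.197600) = 0.415486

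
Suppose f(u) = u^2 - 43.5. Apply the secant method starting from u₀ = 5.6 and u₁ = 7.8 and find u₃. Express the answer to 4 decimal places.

6.5879

f(5.6) = -12.140000, f(7.8) = 17.340000
u₂ = 7.800000 − 17.340000·(7.800000 − 5.600000) / (17.340000 − (-12.140000)) = 7.800000 − (38.148000)/(29.480000) = 6.505970
f(6.505970) = -1.172352
u₃ = 6.505970 − (-1.172352)·(6.505970 − 7.800000) / (-1.172352 − 17.340000) = 6.505970 − (1.517059)/(-18.512352) = 6.587919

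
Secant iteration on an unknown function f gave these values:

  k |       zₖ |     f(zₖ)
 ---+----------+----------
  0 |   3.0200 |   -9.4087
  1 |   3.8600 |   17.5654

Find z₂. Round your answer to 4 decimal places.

3.3130

z₂ = 3.8600 − 17.5654·(3.8600 − 3.0200) / (17.5654 − (-9.4087))
   = 3.8600 − (14.754936)/(26.974100) = 3.312996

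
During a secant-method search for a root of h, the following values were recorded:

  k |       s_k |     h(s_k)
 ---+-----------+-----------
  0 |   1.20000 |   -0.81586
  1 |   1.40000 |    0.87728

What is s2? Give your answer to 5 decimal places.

1.29637

s2 = 1.40000 − 0.87728·(1.40000 − 1.20000) / (0.87728 − (-0.81586))
   = 1.40000 − (0.1754560)/(1.6931400) = 1.2963724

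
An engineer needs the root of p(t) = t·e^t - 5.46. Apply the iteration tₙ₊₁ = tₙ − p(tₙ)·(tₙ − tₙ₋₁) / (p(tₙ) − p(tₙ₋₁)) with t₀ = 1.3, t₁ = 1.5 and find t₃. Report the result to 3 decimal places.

1.377

p(1.3) = -0.68991, p(1.5) = 1.26253
t₂ = 1.50000 − 1.26253·(1.50000 − 1.30000) / (1.26253 − (-0.68991)) = 1.50000 − (0.25251)/(1.95245) = 1.37067
p(1.37067) = -0.06230
t₃ = 1.37067 − (-0.06230)·(1.37067 − 1.50000) / (-0.06230 − 1.26253) = 1.37067 − (0.00806)/(-1.32484) = 1.37675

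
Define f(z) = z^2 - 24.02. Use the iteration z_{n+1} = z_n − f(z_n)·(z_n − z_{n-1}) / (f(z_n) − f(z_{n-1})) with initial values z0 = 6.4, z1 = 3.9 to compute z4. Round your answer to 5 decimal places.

f(6.4) = 16.9400000, f(3.9) = -8.8100000
z2 = 3.9000000 − (-8.8100000)·(3.9000000 − 6.4000000) / (-8.8100000 − 16.9400000) = 3.9000000 − (22.0250000)/(-25.7500000) = 4.7553398
f(4.7553398) = -1.4067433
z3 = 4.7553398 − (-1.4067433)·(4.7553398 − 3.9000000) / (-1.4067433 − (-8.8100000)) = 4.7553398 − (-1.2032436)/(7.4032567) = 4.9178688
f(4.9178688) = 0.1654331
z4 = 4.9178688 − 0.1654331·(4.9178688 − 4.7553398) / (0.1654331 − (-1.4067433)) = 4.9178688 − (0.0268877)/(1.5721765) = 4.9007666

4.90077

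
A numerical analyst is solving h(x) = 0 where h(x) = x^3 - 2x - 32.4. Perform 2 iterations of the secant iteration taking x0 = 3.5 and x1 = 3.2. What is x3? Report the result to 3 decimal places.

h(3.5) = 3.47500, h(3.2) = -6.03200
x2 = 3.20000 − (-6.03200)·(3.20000 − 3.50000) / (-6.03200 − 3.47500) = 3.20000 − (1.80960)/(-9.50700) = 3.39034
h(3.39034) = -0.21061
x3 = 3.39034 − (-0.21061)·(3.39034 − 3.20000) / (-0.21061 − (-6.03200)) = 3.39034 − (-0.04009)/(5.82139) = 3.39723

3.397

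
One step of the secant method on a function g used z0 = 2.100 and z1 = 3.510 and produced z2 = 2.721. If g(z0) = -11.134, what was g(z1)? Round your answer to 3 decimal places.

14.146

The secant line through (2.100, -11.134) and (3.510, g(z1)) crosses zero at z2 = 2.721.
So (2.100, -11.134), (3.510, g(z1)), (2.721, 0) are collinear:
g(z1) = -11.134 · (3.510 − 2.721) / (2.100 − 2.721) = -11.134 · (0.78900)/(-0.62100) = 14.14610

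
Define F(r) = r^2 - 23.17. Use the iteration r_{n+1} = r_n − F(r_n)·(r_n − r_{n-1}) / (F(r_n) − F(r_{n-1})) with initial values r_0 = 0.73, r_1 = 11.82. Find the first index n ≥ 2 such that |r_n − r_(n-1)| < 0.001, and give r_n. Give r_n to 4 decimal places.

F(0.73) = -22.637100, F(11.82) = 116.542400
r_2 = 11.820000 − 116.542400·(11.090000)/(139.179500) = 2.533753;  |Δ| = 9.286247
F(2.533753) = -16.750096
r_3 = 2.533753 − (-16.750096)·(-9.286247)/(-133.292496) = 3.700702;  |Δ| = 1.166949
F(3.700702) = -9.474806
r_4 = 3.700702 − (-9.474806)·(1.166949)/(7.275290) = 5.220451;  |Δ| = 1.519749
F(5.220451) = 4.083106
r_5 = 5.220451 − 4.083106·(1.519749)/(13.557912) = 4.762763;  |Δ| = 0.457688
F(4.762763) = -0.486093
r_6 = 4.762763 − (-0.486093)·(-0.457688)/(-4.569199) = 4.811454;  |Δ| = 0.048691
F(4.811454) = -0.019914
r_7 = 4.811454 − (-0.019914)·(0.048691)/(0.466178) = 4.813534;  |Δ| = 0.002080
F(4.813534) = 0.000106
r_8 = 4.813534 − 0.000106·(0.002080)/(0.020020) = 4.813523;  |Δ| = 0.000011
|r_8 − r_7| = 0.000011 < 0.001

n = 8, r_n = 4.8135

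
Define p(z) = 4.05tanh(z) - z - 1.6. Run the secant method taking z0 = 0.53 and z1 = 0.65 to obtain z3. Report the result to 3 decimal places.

p(0.53) = -0.16421, p(0.65) = 0.06526
z2 = 0.65000 − 0.06526·(0.65000 − 0.53000) / (0.06526 − (-0.16421)) = 0.65000 − (0.00783)/(0.22947) = 0.61587
p(0.61587) = 0.00453
z3 = 0.61587 − 0.00453·(0.61587 − 0.65000) / (0.00453 − 0.06526) = 0.61587 − (-0.00015)/(-0.06074) = 0.61333

0.613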